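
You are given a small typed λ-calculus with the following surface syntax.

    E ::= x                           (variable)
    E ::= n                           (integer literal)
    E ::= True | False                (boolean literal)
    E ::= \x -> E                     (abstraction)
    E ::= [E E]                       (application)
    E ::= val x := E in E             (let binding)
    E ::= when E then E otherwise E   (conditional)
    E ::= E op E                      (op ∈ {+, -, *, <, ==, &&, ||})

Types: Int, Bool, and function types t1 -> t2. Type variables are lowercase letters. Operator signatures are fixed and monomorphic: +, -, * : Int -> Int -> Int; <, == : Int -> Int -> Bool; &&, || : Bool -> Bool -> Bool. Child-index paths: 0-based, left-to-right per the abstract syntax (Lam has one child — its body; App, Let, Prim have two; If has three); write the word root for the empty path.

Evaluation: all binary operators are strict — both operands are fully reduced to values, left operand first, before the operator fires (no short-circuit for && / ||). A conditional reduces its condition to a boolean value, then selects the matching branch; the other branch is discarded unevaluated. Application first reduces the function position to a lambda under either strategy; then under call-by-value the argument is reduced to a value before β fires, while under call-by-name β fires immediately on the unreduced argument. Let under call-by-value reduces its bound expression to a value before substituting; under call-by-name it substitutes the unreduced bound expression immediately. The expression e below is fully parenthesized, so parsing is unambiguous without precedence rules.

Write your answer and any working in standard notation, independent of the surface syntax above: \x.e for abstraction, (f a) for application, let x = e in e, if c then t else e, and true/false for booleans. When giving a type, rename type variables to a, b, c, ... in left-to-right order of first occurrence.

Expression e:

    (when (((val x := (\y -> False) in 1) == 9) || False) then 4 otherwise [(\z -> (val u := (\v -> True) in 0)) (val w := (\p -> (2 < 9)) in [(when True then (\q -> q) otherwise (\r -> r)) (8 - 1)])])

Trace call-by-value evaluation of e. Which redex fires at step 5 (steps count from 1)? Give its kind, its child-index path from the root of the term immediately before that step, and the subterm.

Trace:
step 0: (if (((let x = (\y.false) in 1) == 9) || false) then 4 else ((\z.(let u = (\v.true) in 0)) (let w = (\p.(2 < 9)) in ((if true then (\q.q) else (\r.r)) (8 - 1)))))
step 1: [let@0.0.0] (if ((1 == 9) || false) then 4 else ((\z.(let u = (\v.true) in 0)) (let w = (\p.(2 < 9)) in ((if true then (\q.q) else (\r.r)) (8 - 1)))))
step 2: [delta@0.0] (if (false || false) then 4 else ((\z.(let u = (\v.true) in 0)) (let w = (\p.(2 < 9)) in ((if true then (\q.q) else (\r.r)) (8 - 1)))))
step 3: [delta@0] (if false then 4 else ((\z.(let u = (\v.true) in 0)) (let w = (\p.(2 < 9)) in ((if true then (\q.q) else (\r.r)) (8 - 1)))))
step 4: [if@root] ((\z.(let u = (\v.true) in 0)) (let w = (\p.(2 < 9)) in ((if true then (\q.q) else (\r.r)) (8 - 1))))
step 5: [let@1] ((\z.(let u = (\v.true) in 0)) ((if true then (\q.q) else (\r.r)) (8 - 1)))

Answer: let at 1 : (let w = (\p.(2 < 9)) in ((if true then (\q.q) else (\r.r)) (8 - 1)))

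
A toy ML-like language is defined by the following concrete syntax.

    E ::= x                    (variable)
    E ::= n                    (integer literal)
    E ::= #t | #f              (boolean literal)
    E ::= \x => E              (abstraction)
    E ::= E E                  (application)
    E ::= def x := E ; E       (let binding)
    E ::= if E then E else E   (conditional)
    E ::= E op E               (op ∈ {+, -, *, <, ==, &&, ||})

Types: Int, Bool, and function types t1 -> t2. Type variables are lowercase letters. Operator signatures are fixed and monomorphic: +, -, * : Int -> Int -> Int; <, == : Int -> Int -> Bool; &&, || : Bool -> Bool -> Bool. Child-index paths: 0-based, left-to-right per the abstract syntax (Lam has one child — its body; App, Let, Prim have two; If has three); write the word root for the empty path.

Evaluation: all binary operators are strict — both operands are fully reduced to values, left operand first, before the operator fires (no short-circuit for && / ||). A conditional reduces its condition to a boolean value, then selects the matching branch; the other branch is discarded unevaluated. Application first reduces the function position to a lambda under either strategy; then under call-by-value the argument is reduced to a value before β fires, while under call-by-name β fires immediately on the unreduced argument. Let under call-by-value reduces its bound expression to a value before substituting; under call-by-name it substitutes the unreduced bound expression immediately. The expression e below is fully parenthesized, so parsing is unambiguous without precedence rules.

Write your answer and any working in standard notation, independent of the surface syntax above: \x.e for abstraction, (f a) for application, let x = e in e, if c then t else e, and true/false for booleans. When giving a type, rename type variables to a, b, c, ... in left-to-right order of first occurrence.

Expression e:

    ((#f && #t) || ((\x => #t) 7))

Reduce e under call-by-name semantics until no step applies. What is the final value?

Trace:
step 0: ((false && true) || ((\x.true) 7))
step 1: [delta@0] (false || ((\x.true) 7))
step 2: [beta@1] (false || true)
step 3: [delta@root] true

Answer: true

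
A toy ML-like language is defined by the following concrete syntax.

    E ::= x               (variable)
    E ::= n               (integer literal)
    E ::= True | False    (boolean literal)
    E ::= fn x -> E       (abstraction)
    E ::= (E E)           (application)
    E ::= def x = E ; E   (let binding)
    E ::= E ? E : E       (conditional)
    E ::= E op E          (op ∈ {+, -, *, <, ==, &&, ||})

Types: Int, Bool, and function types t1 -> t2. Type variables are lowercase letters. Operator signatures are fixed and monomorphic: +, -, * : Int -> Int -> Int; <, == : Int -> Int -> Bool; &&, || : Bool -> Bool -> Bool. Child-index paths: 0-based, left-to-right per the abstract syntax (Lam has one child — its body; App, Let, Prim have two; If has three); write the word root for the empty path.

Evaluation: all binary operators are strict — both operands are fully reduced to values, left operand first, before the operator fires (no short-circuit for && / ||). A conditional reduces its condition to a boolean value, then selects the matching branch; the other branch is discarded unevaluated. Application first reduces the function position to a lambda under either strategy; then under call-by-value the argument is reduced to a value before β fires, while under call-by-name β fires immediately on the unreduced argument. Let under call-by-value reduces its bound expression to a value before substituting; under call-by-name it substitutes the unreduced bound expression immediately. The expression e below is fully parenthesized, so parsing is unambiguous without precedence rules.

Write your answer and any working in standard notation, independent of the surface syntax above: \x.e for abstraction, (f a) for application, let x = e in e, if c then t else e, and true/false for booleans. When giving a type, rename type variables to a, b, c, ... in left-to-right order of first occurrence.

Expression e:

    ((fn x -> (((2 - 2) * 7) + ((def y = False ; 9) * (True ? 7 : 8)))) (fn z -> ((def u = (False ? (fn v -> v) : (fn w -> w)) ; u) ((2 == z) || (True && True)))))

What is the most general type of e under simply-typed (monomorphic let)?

Answer: Int

Derivation:
  unify Int ~ Int
  unify Int ~ Int
  unify Int ~ Int
  unify Int ~ Int
  unify Int ~ Int
let y : Bool
  unify Int ~ Int
  unify Bool ~ Bool
  unify Int ~ Int
  unify Int ~ Int
  unify Int ~ Int
\x._ : a -> Int
  unify Bool ~ Bool
v : c
\v._ : c -> c
w : d
\w._ : d -> d
  unify c -> c ~ d -> d
  unify c ~ d
  unify d ~ d
let u : d -> d
u : d -> d
  unify Int ~ Int
z : b
  unify b ~ Int
  unify Bool ~ Bool
  unify Bool ~ Bool
  unify Bool ~ Bool
  unify Bool ~ Bool
  unify d -> d ~ Bool -> e
  unify d ~ Bool
  unify Bool ~ e
_ _ : Bool
\z._ : Int -> Bool
  unify a -> Int ~ (Int -> Bool) -> f
  unify a ~ Int -> Bool
  unify Int ~ f
_ _ : Int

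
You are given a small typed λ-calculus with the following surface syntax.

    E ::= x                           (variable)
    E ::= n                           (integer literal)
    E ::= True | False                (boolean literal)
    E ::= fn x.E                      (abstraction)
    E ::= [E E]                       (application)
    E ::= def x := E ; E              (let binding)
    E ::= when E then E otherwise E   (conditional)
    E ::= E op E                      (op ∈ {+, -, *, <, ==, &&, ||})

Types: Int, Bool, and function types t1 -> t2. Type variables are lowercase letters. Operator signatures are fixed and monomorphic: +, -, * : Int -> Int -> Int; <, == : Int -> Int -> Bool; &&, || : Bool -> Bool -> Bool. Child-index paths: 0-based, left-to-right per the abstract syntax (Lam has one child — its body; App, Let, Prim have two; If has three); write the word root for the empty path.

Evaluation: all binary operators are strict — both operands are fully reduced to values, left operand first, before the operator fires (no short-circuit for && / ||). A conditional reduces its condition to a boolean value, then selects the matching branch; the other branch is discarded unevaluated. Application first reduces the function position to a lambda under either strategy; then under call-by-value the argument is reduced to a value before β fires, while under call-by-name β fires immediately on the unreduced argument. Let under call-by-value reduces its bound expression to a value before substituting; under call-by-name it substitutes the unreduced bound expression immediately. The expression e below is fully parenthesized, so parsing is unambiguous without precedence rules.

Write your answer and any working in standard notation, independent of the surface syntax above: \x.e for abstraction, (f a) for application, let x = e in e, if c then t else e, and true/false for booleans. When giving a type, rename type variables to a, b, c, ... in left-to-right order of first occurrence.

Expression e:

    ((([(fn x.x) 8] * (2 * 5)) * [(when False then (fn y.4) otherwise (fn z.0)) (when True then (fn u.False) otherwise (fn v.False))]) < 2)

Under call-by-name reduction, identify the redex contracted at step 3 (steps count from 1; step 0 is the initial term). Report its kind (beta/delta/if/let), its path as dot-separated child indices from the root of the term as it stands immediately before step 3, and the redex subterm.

Working:
step 0: (((((\x.x) 8) * (2 * 5)) * ((if false then (\y.4) else (\z.0)) (if true then (\u.false) else (\v.false)))) < 2)
step 1: [beta@0.0.0] (((8 * (2 * 5)) * ((if false then (\y.4) else (\z.0)) (if true then (\u.false) else (\v.false)))) < 2)
step 2: [delta@0.0.1] (((8 * 10) * ((if false then (\y.4) else (\z.0)) (if true then (\u.false) else (\v.false)))) < 2)
step 3: [delta@0.0] ((80 * ((if false then (\y.4) else (\z.0)) (if true then (\u.false) else (\v.false)))) < 2)

Answer: delta at 0.0 : (8 * 10)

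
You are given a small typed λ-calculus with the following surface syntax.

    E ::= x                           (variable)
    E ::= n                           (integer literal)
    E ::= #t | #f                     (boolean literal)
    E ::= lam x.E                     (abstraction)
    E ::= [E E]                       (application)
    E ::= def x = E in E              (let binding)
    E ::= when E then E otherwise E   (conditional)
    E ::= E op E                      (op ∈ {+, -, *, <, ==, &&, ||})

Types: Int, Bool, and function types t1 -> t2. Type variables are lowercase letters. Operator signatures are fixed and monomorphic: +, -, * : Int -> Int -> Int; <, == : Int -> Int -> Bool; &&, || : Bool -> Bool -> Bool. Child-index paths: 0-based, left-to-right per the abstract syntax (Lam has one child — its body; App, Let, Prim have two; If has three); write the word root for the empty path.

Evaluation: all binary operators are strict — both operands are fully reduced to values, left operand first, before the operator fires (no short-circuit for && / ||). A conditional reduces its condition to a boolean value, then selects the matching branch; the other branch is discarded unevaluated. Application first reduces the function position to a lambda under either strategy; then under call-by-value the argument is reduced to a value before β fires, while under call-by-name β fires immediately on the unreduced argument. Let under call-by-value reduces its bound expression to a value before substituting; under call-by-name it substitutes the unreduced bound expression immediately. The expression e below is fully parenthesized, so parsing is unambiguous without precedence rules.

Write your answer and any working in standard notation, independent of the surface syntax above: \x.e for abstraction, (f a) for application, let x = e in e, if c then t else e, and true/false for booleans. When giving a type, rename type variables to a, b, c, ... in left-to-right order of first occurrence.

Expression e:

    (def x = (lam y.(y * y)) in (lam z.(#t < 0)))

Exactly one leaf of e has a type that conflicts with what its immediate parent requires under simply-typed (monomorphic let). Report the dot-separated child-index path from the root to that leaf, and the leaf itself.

Working:
y : a
  unify a ~ Int
y : Int
  unify Int ~ Int
\y._ : Int -> Int
let x : Int -> Int
  unify Bool ~ Int
  FAIL: mismatch Bool ~ Int

Answer: 1.0.0 : true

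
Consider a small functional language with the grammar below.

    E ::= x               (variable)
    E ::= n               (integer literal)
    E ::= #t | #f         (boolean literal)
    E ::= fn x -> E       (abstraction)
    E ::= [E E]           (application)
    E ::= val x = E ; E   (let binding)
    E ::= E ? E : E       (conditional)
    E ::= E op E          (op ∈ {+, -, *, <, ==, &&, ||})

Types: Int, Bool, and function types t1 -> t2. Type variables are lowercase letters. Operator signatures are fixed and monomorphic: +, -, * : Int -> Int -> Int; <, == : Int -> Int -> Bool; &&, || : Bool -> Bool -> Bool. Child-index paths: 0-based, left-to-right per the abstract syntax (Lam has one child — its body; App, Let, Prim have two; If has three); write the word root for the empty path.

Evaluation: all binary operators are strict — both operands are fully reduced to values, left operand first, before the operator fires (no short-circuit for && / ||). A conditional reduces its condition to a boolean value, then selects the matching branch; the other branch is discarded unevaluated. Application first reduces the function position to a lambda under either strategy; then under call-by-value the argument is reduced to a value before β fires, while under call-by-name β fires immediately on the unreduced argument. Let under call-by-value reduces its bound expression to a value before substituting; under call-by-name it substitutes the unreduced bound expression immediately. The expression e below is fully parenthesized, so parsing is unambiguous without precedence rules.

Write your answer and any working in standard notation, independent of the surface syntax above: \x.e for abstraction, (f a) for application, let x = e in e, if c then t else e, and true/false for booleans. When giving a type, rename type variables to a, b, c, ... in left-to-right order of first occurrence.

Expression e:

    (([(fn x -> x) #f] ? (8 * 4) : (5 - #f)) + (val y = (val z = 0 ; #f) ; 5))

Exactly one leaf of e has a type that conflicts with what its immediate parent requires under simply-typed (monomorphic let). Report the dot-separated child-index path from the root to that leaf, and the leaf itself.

Working:
x : a
\x._ : a -> a
  unify a -> a ~ Bool -> b
  unify a ~ Bool
  unify Bool ~ b
_ _ : Bool
  unify Bool ~ Bool
  unify Int ~ Int
  unify Int ~ Int
  unify Int ~ Int
  unify Bool ~ Int
  FAIL: mismatch Bool ~ Int

Answer: 0.2.1 : false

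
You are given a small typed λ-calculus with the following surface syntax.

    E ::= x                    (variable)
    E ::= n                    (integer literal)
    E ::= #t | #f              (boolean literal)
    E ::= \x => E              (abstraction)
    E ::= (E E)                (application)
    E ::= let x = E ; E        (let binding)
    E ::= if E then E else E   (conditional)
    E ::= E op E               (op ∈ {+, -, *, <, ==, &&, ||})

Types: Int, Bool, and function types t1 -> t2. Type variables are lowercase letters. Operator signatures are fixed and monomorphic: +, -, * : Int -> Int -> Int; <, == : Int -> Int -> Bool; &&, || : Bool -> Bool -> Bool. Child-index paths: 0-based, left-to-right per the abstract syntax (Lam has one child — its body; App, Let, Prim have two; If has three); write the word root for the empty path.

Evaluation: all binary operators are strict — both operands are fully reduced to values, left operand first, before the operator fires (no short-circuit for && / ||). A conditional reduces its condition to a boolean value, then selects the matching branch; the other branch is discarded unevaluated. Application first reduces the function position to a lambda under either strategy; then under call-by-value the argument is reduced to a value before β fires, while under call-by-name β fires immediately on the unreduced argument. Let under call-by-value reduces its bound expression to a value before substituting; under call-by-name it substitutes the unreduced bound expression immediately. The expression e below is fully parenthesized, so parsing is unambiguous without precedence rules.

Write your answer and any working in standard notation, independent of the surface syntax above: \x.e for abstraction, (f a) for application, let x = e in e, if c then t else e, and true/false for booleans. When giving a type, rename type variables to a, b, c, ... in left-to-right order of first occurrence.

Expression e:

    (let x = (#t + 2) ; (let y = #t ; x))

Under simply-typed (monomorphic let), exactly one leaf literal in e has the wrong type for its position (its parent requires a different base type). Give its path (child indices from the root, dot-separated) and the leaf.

Trace:
  unify Bool ~ Int
  FAIL: mismatch Bool ~ Int

Answer: 0.0 : true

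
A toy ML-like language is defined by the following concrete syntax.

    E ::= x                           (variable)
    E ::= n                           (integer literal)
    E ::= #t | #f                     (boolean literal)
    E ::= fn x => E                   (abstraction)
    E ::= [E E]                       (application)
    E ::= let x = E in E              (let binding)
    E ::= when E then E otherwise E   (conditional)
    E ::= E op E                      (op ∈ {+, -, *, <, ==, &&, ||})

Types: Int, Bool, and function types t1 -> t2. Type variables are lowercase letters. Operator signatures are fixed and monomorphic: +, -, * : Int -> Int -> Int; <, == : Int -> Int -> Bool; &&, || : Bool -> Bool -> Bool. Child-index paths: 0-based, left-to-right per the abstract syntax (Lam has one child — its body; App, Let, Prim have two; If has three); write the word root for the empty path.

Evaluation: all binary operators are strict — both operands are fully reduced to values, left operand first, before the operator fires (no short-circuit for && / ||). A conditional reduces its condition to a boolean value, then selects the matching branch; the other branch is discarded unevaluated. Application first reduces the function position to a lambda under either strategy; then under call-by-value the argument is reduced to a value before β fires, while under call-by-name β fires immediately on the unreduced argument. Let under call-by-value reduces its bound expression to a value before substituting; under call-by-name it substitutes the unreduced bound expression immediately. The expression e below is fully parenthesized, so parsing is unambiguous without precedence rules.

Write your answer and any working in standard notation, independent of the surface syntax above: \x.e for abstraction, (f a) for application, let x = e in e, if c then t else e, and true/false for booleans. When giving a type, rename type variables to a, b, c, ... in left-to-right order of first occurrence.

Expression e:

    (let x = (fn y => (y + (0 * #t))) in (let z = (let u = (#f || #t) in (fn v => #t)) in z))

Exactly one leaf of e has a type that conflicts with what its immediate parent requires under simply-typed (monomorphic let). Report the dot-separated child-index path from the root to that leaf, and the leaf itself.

Answer: 0.0.1.1 : true

Working:
y : a
  unify a ~ Int
  unify Int ~ Int
  unify Bool ~ Int
  FAIL: mismatch Bool ~ Int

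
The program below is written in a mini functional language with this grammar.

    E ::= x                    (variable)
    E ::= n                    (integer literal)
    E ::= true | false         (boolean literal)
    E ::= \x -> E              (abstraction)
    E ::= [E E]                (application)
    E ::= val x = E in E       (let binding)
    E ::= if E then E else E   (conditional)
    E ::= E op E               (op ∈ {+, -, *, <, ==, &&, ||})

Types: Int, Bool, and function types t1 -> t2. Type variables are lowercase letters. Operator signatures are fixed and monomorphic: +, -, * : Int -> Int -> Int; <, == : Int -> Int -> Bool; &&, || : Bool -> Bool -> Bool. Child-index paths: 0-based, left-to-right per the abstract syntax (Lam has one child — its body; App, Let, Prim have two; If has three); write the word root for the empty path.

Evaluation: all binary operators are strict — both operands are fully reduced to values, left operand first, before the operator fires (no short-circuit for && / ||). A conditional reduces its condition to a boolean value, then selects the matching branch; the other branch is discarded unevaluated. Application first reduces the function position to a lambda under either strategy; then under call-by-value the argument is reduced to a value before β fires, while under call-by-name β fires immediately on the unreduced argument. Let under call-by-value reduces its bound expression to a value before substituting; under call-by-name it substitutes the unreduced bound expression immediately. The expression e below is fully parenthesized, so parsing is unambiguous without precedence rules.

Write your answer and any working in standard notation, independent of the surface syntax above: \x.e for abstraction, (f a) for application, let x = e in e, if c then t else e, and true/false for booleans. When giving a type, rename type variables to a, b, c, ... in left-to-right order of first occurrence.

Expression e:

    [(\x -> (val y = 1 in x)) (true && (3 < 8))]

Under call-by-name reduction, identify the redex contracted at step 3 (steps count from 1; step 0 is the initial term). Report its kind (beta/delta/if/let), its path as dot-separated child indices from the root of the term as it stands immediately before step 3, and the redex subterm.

Derivation:
step 0: ((\x.(let y = 1 in x)) (true && (3 < 8)))
step 1: [beta@root] (let y = 1 in (true && (3 < 8)))
step 2: [let@root] (true && (3 < 8))
step 3: [delta@1] (true && true)

Answer: delta at 1 : (3 < 8)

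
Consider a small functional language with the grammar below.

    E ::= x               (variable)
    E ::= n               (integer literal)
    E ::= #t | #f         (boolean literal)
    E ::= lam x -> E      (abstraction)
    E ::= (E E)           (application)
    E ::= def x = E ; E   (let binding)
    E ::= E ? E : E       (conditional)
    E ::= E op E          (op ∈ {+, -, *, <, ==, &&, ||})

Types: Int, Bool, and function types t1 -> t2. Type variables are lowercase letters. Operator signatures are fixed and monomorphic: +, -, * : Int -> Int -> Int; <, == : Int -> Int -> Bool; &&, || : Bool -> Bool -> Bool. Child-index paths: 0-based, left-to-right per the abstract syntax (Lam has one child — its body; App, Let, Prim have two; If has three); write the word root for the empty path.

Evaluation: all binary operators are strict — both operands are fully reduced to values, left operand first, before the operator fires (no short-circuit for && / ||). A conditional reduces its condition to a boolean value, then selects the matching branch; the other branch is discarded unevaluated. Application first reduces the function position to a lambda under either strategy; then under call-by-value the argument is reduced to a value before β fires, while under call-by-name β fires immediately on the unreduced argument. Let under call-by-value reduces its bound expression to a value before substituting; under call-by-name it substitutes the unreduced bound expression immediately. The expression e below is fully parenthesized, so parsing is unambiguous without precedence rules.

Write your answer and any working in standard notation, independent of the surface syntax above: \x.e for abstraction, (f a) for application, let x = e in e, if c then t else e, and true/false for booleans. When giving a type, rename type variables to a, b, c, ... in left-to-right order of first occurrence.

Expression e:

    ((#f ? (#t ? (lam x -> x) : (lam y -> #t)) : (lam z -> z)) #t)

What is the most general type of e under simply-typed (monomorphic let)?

Trace:
  unify Bool ~ Bool
  unify Bool ~ Bool
x : a
\x._ : a -> a
\y._ : b -> Bool
  unify a -> a ~ b -> Bool
  unify a ~ b
  unify b ~ Bool
z : c
\z._ : c -> c
  unify Bool -> Bool ~ c -> c
  unify Bool ~ c
  unify Bool ~ Bool
  unify Bool -> Bool ~ Bool -> d
  unify Bool ~ Bool
  unify Bool ~ d
_ _ : Bool

Answer: Bool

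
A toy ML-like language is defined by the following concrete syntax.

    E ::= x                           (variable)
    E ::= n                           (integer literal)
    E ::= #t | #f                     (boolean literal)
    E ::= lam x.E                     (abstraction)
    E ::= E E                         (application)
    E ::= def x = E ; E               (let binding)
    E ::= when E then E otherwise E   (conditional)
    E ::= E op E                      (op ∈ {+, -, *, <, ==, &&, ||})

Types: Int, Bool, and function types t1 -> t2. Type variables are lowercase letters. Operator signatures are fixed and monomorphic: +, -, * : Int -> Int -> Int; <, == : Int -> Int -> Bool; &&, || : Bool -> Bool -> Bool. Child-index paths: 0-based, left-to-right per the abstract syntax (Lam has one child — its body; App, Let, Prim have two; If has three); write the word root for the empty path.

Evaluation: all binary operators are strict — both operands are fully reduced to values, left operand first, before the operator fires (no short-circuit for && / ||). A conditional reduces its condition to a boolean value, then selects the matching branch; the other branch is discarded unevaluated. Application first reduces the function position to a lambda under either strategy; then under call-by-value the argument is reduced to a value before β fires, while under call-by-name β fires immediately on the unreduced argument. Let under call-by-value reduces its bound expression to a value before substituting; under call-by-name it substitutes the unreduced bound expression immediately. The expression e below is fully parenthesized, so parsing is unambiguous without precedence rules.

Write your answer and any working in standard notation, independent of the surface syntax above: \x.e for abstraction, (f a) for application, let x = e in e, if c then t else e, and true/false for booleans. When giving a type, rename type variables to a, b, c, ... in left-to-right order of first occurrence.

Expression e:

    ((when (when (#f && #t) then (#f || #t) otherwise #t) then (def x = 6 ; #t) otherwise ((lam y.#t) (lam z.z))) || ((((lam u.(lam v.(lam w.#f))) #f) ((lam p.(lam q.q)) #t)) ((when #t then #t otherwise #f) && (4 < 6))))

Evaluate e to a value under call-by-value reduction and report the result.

Trace:
step 0: ((if (if (false && true) then (false || true) else true) then (let x = 6 in true) else ((\y.true) (\z.z))) || ((((\u.(\v.(\w.false))) false) ((\p.(\q.q)) true)) ((if true then true else false) && (4 < 6))))
step 1: [delta@0.0.0] ((if (if false then (false || true) else true) then (let x = 6 in true) else ((\y.true) (\z.z))) || ((((\u.(\v.(\w.false))) false) ((\p.(\q.q)) true)) ((if true then true else false) && (4 < 6))))
step 2: [if@0.0] ((if true then (let x = 6 in true) else ((\y.true) (\z.z))) || ((((\u.(\v.(\w.false))) false) ((\p.(\q.q)) true)) ((if true then true else false) && (4 < 6))))
step 3: [if@0] ((let x = 6 in true) || ((((\u.(\v.(\w.false))) false) ((\p.(\q.q)) true)) ((if true then true else false) && (4 < 6))))
step 4: [let@0] (true || ((((\u.(\v.(\w.false))) false) ((\p.(\q.q)) true)) ((if true then true else false) && (4 < 6))))
step 5: [beta@1.0.0] (true || (((\v.(\w.false)) ((\p.(\q.q)) true)) ((if true then true else false) && (4 < 6))))
step 6: [beta@1.0.1] (true || (((\v.(\w.false)) (\q.q)) ((if true then true else false) && (4 < 6))))
step 7: [beta@1.0] (true || ((\w.false) ((if true then true else false) && (4 < 6))))
step 8: [if@1.1.0] (true || ((\w.false) (true && (4 < 6))))
step 9: [delta@1.1.1] (true || ((\w.false) (true && true)))
step 10: [delta@1.1] (true || ((\w.false) true))
step 11: [beta@1] (true || false)
step 12: [delta@root] true

Answer: true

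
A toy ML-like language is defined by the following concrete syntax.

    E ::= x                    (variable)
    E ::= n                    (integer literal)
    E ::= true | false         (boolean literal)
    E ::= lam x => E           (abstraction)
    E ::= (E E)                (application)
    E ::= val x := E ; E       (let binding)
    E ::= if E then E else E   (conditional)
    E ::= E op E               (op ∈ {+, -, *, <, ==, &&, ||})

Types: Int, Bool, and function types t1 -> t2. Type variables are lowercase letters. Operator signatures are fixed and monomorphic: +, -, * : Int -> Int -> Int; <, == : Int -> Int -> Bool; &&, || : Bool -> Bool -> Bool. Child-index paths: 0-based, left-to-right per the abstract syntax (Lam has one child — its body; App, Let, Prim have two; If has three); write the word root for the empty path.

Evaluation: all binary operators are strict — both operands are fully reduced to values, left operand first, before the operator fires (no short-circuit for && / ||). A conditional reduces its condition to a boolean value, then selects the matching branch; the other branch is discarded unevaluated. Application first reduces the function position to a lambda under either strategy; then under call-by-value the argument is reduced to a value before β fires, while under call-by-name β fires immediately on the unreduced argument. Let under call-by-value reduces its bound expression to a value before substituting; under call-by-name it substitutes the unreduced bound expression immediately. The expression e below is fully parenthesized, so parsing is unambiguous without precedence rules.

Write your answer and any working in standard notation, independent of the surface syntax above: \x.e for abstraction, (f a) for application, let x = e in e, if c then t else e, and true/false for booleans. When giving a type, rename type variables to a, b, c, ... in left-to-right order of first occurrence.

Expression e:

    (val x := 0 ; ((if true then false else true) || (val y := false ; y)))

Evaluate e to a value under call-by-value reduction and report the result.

Answer: false

Trace:
step 0: (let x = 0 in ((if true then false else true) || (let y = false in y)))
step 1: [let@root] ((if true then false else true) || (let y = false in y))
step 2: [if@0] (false || (let y = false in y))
step 3: [let@1] (false || false)
step 4: [delta@root] false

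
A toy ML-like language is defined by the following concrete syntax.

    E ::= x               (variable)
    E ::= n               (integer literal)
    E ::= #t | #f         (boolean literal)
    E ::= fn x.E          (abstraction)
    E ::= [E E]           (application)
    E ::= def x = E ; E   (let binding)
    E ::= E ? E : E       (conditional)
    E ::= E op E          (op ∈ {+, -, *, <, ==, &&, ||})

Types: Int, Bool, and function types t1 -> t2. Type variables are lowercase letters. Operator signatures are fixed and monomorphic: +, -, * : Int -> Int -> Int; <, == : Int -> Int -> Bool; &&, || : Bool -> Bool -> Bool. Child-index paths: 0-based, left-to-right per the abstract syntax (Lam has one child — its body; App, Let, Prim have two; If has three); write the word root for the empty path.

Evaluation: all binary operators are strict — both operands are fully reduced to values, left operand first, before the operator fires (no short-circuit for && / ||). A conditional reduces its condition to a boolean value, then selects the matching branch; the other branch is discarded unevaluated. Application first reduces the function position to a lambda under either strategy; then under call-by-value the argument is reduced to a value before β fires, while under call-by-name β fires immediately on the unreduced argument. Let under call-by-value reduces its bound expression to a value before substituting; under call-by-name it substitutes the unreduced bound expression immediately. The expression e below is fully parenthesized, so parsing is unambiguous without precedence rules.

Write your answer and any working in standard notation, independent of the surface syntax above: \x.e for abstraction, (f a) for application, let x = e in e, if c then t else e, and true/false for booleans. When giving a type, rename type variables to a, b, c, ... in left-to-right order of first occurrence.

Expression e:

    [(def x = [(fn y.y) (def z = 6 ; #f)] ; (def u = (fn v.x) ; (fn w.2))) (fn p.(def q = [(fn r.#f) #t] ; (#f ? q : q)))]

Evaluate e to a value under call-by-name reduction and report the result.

Answer: 2

Working:
step 0: ((let x = ((\y.y) (let z = 6 in false)) in (let u = (\v.x) in (\w.2))) (\p.(let q = ((\r.false) true) in (if false then q else q))))
step 1: [let@0] ((let u = (\v.((\y.y) (let z = 6 in false))) in (\w.2)) (\p.(let q = ((\r.false) true) in (if false then q else q))))
step 2: [let@0] ((\w.2) (\p.(let q = ((\r.false) true) in (if false then q else q))))
step 3: [beta@root] 2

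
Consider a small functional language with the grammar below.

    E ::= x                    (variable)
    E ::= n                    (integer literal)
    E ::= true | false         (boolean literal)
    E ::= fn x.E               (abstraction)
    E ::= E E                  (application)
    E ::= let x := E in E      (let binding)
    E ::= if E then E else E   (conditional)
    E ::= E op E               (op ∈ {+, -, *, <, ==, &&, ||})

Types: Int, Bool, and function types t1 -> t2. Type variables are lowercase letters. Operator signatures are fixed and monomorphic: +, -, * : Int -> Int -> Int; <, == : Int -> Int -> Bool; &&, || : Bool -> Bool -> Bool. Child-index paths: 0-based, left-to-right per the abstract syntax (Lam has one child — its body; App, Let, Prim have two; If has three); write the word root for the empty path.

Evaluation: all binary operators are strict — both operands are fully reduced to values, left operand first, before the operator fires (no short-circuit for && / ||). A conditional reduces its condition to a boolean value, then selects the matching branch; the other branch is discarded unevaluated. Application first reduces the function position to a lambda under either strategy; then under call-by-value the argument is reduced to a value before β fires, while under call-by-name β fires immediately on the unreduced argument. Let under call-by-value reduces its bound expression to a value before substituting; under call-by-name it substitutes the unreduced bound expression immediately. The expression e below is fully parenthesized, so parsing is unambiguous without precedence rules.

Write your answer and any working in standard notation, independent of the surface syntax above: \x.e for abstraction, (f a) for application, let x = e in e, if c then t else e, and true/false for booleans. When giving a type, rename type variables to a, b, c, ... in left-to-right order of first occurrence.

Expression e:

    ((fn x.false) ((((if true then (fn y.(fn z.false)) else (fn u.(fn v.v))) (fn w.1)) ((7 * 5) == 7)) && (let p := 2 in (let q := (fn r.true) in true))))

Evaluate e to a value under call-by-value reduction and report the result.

Working:
step 0: ((\x.false) ((((if true then (\y.(\z.false)) else (\u.(\v.v))) (\w.1)) ((7 * 5) == 7)) && (let p = 2 in (let q = (\r.true) in true))))
step 1: [if@1.0.0.0] ((\x.false) ((((\y.(\z.false)) (\w.1)) ((7 * 5) == 7)) && (let p = 2 in (let q = (\r.true) in true))))
step 2: [beta@1.0.0] ((\x.false) (((\z.false) ((7 * 5) == 7)) && (let p = 2 in (let q = (\r.true) in true))))
step 3: [delta@1.0.1.0] ((\x.false) (((\z.false) (35 == 7)) && (let p = 2 in (let q = (\r.true) in true))))
step 4: [delta@1.0.1] ((\x.false) (((\z.false) false) && (let p = 2 in (let q = (\r.true) in true))))
step 5: [beta@1.0] ((\x.false) (false && (let p = 2 in (let q = (\r.true) in true))))
step 6: [let@1.1] ((\x.false) (false && (let q = (\r.true) in true)))
step 7: [let@1.1] ((\x.false) (false && true))
step 8: [delta@1] ((\x.false) false)
step 9: [beta@root] false

Answer: false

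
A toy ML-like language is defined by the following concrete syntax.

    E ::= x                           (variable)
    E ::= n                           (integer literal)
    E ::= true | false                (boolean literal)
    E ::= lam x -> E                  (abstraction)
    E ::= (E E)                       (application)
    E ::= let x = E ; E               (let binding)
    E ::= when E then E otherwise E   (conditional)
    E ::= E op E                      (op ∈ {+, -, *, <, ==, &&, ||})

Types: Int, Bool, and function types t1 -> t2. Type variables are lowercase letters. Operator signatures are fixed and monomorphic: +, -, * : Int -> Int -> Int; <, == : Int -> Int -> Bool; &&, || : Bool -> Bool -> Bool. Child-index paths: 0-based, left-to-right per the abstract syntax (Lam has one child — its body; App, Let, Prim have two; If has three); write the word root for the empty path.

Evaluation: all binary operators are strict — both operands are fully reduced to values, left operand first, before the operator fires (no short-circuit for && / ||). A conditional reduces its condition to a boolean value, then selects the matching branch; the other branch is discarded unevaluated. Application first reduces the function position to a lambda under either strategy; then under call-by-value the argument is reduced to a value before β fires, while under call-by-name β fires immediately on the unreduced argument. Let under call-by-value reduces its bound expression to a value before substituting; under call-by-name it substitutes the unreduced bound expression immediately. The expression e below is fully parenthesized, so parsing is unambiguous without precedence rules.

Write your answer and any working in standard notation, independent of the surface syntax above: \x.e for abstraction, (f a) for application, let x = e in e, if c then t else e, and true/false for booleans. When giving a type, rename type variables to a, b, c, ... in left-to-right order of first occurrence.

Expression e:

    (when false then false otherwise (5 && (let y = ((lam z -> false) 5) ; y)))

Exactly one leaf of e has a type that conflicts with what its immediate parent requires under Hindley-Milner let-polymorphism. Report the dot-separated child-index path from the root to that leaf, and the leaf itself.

Answer: 2.0 : 5

Trace:
  unify Bool ~ Bool
  unify Int ~ Bool
  FAIL: mismatch Int ~ Bool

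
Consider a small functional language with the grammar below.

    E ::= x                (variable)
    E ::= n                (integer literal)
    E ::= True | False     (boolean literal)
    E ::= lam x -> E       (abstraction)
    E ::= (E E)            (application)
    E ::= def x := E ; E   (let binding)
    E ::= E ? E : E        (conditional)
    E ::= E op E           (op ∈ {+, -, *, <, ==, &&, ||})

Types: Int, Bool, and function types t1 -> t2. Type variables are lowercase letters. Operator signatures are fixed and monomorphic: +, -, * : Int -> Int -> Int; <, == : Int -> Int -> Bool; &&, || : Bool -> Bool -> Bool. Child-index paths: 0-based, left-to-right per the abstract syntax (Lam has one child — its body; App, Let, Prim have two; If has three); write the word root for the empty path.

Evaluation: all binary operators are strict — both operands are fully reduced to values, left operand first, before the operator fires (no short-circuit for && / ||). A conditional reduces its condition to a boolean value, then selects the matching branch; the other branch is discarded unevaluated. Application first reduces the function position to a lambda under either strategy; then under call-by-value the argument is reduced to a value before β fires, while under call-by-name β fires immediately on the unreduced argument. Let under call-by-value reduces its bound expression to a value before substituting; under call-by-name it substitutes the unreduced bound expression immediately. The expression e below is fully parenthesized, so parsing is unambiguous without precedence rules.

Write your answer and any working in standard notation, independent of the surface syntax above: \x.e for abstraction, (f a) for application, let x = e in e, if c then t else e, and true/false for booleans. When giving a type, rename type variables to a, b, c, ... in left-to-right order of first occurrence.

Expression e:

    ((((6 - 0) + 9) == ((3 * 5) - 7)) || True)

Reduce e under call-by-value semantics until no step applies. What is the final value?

Answer: true

Trace:
step 0: ((((6 - 0) + 9) == ((3 * 5) - 7)) || true)
step 1: [delta@0.0.0] (((6 + 9) == ((3 * 5) - 7)) || true)
step 2: [delta@0.0] ((15 == ((3 * 5) - 7)) || true)
step 3: [delta@0.1.0] ((15 == (15 - 7)) || true)
step 4: [delta@0.1] ((15 == 8) || true)
step 5: [delta@0] (false || true)
step 6: [delta@root] true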